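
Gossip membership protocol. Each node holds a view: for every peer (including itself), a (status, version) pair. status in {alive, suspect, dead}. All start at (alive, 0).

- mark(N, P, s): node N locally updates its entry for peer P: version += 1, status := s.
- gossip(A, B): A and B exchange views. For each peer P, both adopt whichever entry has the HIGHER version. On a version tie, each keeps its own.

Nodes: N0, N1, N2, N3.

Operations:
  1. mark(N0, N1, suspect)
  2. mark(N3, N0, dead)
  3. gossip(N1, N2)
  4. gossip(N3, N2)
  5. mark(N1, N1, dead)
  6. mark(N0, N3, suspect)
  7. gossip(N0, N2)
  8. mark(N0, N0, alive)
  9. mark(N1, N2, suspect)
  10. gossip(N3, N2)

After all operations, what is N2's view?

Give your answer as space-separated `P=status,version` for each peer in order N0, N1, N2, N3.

Op 1: N0 marks N1=suspect -> (suspect,v1)
Op 2: N3 marks N0=dead -> (dead,v1)
Op 3: gossip N1<->N2 -> N1.N0=(alive,v0) N1.N1=(alive,v0) N1.N2=(alive,v0) N1.N3=(alive,v0) | N2.N0=(alive,v0) N2.N1=(alive,v0) N2.N2=(alive,v0) N2.N3=(alive,v0)
Op 4: gossip N3<->N2 -> N3.N0=(dead,v1) N3.N1=(alive,v0) N3.N2=(alive,v0) N3.N3=(alive,v0) | N2.N0=(dead,v1) N2.N1=(alive,v0) N2.N2=(alive,v0) N2.N3=(alive,v0)
Op 5: N1 marks N1=dead -> (dead,v1)
Op 6: N0 marks N3=suspect -> (suspect,v1)
Op 7: gossip N0<->N2 -> N0.N0=(dead,v1) N0.N1=(suspect,v1) N0.N2=(alive,v0) N0.N3=(suspect,v1) | N2.N0=(dead,v1) N2.N1=(suspect,v1) N2.N2=(alive,v0) N2.N3=(suspect,v1)
Op 8: N0 marks N0=alive -> (alive,v2)
Op 9: N1 marks N2=suspect -> (suspect,v1)
Op 10: gossip N3<->N2 -> N3.N0=(dead,v1) N3.N1=(suspect,v1) N3.N2=(alive,v0) N3.N3=(suspect,v1) | N2.N0=(dead,v1) N2.N1=(suspect,v1) N2.N2=(alive,v0) N2.N3=(suspect,v1)

Answer: N0=dead,1 N1=suspect,1 N2=alive,0 N3=suspect,1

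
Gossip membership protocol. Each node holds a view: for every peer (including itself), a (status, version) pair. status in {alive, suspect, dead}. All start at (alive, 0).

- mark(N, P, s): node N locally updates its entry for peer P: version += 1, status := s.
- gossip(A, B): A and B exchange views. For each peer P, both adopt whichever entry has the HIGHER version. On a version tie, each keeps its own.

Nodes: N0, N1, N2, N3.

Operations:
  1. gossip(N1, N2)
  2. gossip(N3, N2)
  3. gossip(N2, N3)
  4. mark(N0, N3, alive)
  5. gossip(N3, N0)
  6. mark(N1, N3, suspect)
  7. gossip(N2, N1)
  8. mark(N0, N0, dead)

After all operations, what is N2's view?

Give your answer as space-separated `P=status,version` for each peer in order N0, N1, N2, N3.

Op 1: gossip N1<->N2 -> N1.N0=(alive,v0) N1.N1=(alive,v0) N1.N2=(alive,v0) N1.N3=(alive,v0) | N2.N0=(alive,v0) N2.N1=(alive,v0) N2.N2=(alive,v0) N2.N3=(alive,v0)
Op 2: gossip N3<->N2 -> N3.N0=(alive,v0) N3.N1=(alive,v0) N3.N2=(alive,v0) N3.N3=(alive,v0) | N2.N0=(alive,v0) N2.N1=(alive,v0) N2.N2=(alive,v0) N2.N3=(alive,v0)
Op 3: gossip N2<->N3 -> N2.N0=(alive,v0) N2.N1=(alive,v0) N2.N2=(alive,v0) N2.N3=(alive,v0) | N3.N0=(alive,v0) N3.N1=(alive,v0) N3.N2=(alive,v0) N3.N3=(alive,v0)
Op 4: N0 marks N3=alive -> (alive,v1)
Op 5: gossip N3<->N0 -> N3.N0=(alive,v0) N3.N1=(alive,v0) N3.N2=(alive,v0) N3.N3=(alive,v1) | N0.N0=(alive,v0) N0.N1=(alive,v0) N0.N2=(alive,v0) N0.N3=(alive,v1)
Op 6: N1 marks N3=suspect -> (suspect,v1)
Op 7: gossip N2<->N1 -> N2.N0=(alive,v0) N2.N1=(alive,v0) N2.N2=(alive,v0) N2.N3=(suspect,v1) | N1.N0=(alive,v0) N1.N1=(alive,v0) N1.N2=(alive,v0) N1.N3=(suspect,v1)
Op 8: N0 marks N0=dead -> (dead,v1)

Answer: N0=alive,0 N1=alive,0 N2=alive,0 N3=suspect,1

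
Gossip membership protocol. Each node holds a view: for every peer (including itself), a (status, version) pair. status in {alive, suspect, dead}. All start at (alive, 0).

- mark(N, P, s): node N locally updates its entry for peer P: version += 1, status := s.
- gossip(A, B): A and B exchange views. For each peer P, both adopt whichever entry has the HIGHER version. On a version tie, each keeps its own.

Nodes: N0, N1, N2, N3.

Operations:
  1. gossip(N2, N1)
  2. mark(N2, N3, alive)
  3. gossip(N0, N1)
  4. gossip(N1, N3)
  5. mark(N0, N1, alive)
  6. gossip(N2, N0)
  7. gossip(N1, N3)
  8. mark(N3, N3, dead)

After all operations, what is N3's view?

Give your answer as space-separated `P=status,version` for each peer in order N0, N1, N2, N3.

Answer: N0=alive,0 N1=alive,0 N2=alive,0 N3=dead,1

Derivation:
Op 1: gossip N2<->N1 -> N2.N0=(alive,v0) N2.N1=(alive,v0) N2.N2=(alive,v0) N2.N3=(alive,v0) | N1.N0=(alive,v0) N1.N1=(alive,v0) N1.N2=(alive,v0) N1.N3=(alive,v0)
Op 2: N2 marks N3=alive -> (alive,v1)
Op 3: gossip N0<->N1 -> N0.N0=(alive,v0) N0.N1=(alive,v0) N0.N2=(alive,v0) N0.N3=(alive,v0) | N1.N0=(alive,v0) N1.N1=(alive,v0) N1.N2=(alive,v0) N1.N3=(alive,v0)
Op 4: gossip N1<->N3 -> N1.N0=(alive,v0) N1.N1=(alive,v0) N1.N2=(alive,v0) N1.N3=(alive,v0) | N3.N0=(alive,v0) N3.N1=(alive,v0) N3.N2=(alive,v0) N3.N3=(alive,v0)
Op 5: N0 marks N1=alive -> (alive,v1)
Op 6: gossip N2<->N0 -> N2.N0=(alive,v0) N2.N1=(alive,v1) N2.N2=(alive,v0) N2.N3=(alive,v1) | N0.N0=(alive,v0) N0.N1=(alive,v1) N0.N2=(alive,v0) N0.N3=(alive,v1)
Op 7: gossip N1<->N3 -> N1.N0=(alive,v0) N1.N1=(alive,v0) N1.N2=(alive,v0) N1.N3=(alive,v0) | N3.N0=(alive,v0) N3.N1=(alive,v0) N3.N2=(alive,v0) N3.N3=(alive,v0)
Op 8: N3 marks N3=dead -> (dead,v1)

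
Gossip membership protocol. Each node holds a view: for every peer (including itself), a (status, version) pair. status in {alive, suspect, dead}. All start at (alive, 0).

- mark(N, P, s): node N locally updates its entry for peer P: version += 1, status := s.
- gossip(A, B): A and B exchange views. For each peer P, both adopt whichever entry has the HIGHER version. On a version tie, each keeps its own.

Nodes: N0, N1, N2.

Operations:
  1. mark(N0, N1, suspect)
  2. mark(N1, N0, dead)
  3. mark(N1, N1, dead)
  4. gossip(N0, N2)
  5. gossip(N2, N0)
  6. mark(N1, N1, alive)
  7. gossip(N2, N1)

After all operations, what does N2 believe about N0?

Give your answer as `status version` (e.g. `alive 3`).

Op 1: N0 marks N1=suspect -> (suspect,v1)
Op 2: N1 marks N0=dead -> (dead,v1)
Op 3: N1 marks N1=dead -> (dead,v1)
Op 4: gossip N0<->N2 -> N0.N0=(alive,v0) N0.N1=(suspect,v1) N0.N2=(alive,v0) | N2.N0=(alive,v0) N2.N1=(suspect,v1) N2.N2=(alive,v0)
Op 5: gossip N2<->N0 -> N2.N0=(alive,v0) N2.N1=(suspect,v1) N2.N2=(alive,v0) | N0.N0=(alive,v0) N0.N1=(suspect,v1) N0.N2=(alive,v0)
Op 6: N1 marks N1=alive -> (alive,v2)
Op 7: gossip N2<->N1 -> N2.N0=(dead,v1) N2.N1=(alive,v2) N2.N2=(alive,v0) | N1.N0=(dead,v1) N1.N1=(alive,v2) N1.N2=(alive,v0)

Answer: dead 1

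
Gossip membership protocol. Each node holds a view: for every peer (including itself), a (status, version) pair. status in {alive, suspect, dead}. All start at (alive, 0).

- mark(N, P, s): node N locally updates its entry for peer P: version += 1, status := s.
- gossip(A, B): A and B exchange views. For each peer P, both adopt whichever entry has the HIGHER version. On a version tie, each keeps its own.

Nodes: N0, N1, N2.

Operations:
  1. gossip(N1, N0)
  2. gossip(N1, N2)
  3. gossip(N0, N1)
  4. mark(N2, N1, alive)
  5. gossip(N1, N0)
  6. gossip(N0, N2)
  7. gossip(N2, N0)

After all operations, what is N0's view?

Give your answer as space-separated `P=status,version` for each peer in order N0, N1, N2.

Answer: N0=alive,0 N1=alive,1 N2=alive,0

Derivation:
Op 1: gossip N1<->N0 -> N1.N0=(alive,v0) N1.N1=(alive,v0) N1.N2=(alive,v0) | N0.N0=(alive,v0) N0.N1=(alive,v0) N0.N2=(alive,v0)
Op 2: gossip N1<->N2 -> N1.N0=(alive,v0) N1.N1=(alive,v0) N1.N2=(alive,v0) | N2.N0=(alive,v0) N2.N1=(alive,v0) N2.N2=(alive,v0)
Op 3: gossip N0<->N1 -> N0.N0=(alive,v0) N0.N1=(alive,v0) N0.N2=(alive,v0) | N1.N0=(alive,v0) N1.N1=(alive,v0) N1.N2=(alive,v0)
Op 4: N2 marks N1=alive -> (alive,v1)
Op 5: gossip N1<->N0 -> N1.N0=(alive,v0) N1.N1=(alive,v0) N1.N2=(alive,v0) | N0.N0=(alive,v0) N0.N1=(alive,v0) N0.N2=(alive,v0)
Op 6: gossip N0<->N2 -> N0.N0=(alive,v0) N0.N1=(alive,v1) N0.N2=(alive,v0) | N2.N0=(alive,v0) N2.N1=(alive,v1) N2.N2=(alive,v0)
Op 7: gossip N2<->N0 -> N2.N0=(alive,v0) N2.N1=(alive,v1) N2.N2=(alive,v0) | N0.N0=(alive,v0) N0.N1=(alive,v1) N0.N2=(alive,v0)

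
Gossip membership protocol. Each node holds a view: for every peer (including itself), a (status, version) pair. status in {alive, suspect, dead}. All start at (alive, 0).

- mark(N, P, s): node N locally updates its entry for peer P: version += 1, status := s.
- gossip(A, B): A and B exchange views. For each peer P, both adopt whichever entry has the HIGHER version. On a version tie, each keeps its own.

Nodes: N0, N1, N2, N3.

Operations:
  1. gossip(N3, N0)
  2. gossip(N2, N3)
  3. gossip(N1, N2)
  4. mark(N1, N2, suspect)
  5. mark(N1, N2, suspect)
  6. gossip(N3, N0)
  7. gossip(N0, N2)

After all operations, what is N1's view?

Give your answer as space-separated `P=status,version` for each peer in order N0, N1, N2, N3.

Op 1: gossip N3<->N0 -> N3.N0=(alive,v0) N3.N1=(alive,v0) N3.N2=(alive,v0) N3.N3=(alive,v0) | N0.N0=(alive,v0) N0.N1=(alive,v0) N0.N2=(alive,v0) N0.N3=(alive,v0)
Op 2: gossip N2<->N3 -> N2.N0=(alive,v0) N2.N1=(alive,v0) N2.N2=(alive,v0) N2.N3=(alive,v0) | N3.N0=(alive,v0) N3.N1=(alive,v0) N3.N2=(alive,v0) N3.N3=(alive,v0)
Op 3: gossip N1<->N2 -> N1.N0=(alive,v0) N1.N1=(alive,v0) N1.N2=(alive,v0) N1.N3=(alive,v0) | N2.N0=(alive,v0) N2.N1=(alive,v0) N2.N2=(alive,v0) N2.N3=(alive,v0)
Op 4: N1 marks N2=suspect -> (suspect,v1)
Op 5: N1 marks N2=suspect -> (suspect,v2)
Op 6: gossip N3<->N0 -> N3.N0=(alive,v0) N3.N1=(alive,v0) N3.N2=(alive,v0) N3.N3=(alive,v0) | N0.N0=(alive,v0) N0.N1=(alive,v0) N0.N2=(alive,v0) N0.N3=(alive,v0)
Op 7: gossip N0<->N2 -> N0.N0=(alive,v0) N0.N1=(alive,v0) N0.N2=(alive,v0) N0.N3=(alive,v0) | N2.N0=(alive,v0) N2.N1=(alive,v0) N2.N2=(alive,v0) N2.N3=(alive,v0)

Answer: N0=alive,0 N1=alive,0 N2=suspect,2 N3=alive,0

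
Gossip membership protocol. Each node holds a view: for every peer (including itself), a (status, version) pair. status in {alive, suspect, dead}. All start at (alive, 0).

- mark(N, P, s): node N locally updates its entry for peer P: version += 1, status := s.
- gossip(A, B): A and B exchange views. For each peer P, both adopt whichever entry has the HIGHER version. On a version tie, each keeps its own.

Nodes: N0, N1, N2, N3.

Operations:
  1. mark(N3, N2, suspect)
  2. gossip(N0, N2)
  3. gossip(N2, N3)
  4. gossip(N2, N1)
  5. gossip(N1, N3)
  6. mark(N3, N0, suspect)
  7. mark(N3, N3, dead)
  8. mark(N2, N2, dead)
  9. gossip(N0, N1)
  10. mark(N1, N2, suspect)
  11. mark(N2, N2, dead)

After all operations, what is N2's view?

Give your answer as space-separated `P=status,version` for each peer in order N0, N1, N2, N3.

Op 1: N3 marks N2=suspect -> (suspect,v1)
Op 2: gossip N0<->N2 -> N0.N0=(alive,v0) N0.N1=(alive,v0) N0.N2=(alive,v0) N0.N3=(alive,v0) | N2.N0=(alive,v0) N2.N1=(alive,v0) N2.N2=(alive,v0) N2.N3=(alive,v0)
Op 3: gossip N2<->N3 -> N2.N0=(alive,v0) N2.N1=(alive,v0) N2.N2=(suspect,v1) N2.N3=(alive,v0) | N3.N0=(alive,v0) N3.N1=(alive,v0) N3.N2=(suspect,v1) N3.N3=(alive,v0)
Op 4: gossip N2<->N1 -> N2.N0=(alive,v0) N2.N1=(alive,v0) N2.N2=(suspect,v1) N2.N3=(alive,v0) | N1.N0=(alive,v0) N1.N1=(alive,v0) N1.N2=(suspect,v1) N1.N3=(alive,v0)
Op 5: gossip N1<->N3 -> N1.N0=(alive,v0) N1.N1=(alive,v0) N1.N2=(suspect,v1) N1.N3=(alive,v0) | N3.N0=(alive,v0) N3.N1=(alive,v0) N3.N2=(suspect,v1) N3.N3=(alive,v0)
Op 6: N3 marks N0=suspect -> (suspect,v1)
Op 7: N3 marks N3=dead -> (dead,v1)
Op 8: N2 marks N2=dead -> (dead,v2)
Op 9: gossip N0<->N1 -> N0.N0=(alive,v0) N0.N1=(alive,v0) N0.N2=(suspect,v1) N0.N3=(alive,v0) | N1.N0=(alive,v0) N1.N1=(alive,v0) N1.N2=(suspect,v1) N1.N3=(alive,v0)
Op 10: N1 marks N2=suspect -> (suspect,v2)
Op 11: N2 marks N2=dead -> (dead,v3)

Answer: N0=alive,0 N1=alive,0 N2=dead,3 N3=alive,0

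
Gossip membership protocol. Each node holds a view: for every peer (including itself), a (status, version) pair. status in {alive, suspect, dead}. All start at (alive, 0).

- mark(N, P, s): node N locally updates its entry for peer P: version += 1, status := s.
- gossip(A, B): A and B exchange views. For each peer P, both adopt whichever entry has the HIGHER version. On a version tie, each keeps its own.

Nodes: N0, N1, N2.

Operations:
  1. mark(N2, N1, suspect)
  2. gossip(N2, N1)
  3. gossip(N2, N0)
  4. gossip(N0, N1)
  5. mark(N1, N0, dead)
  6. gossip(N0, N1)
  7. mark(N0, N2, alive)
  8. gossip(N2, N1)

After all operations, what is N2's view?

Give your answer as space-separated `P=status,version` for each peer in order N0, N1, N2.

Answer: N0=dead,1 N1=suspect,1 N2=alive,0

Derivation:
Op 1: N2 marks N1=suspect -> (suspect,v1)
Op 2: gossip N2<->N1 -> N2.N0=(alive,v0) N2.N1=(suspect,v1) N2.N2=(alive,v0) | N1.N0=(alive,v0) N1.N1=(suspect,v1) N1.N2=(alive,v0)
Op 3: gossip N2<->N0 -> N2.N0=(alive,v0) N2.N1=(suspect,v1) N2.N2=(alive,v0) | N0.N0=(alive,v0) N0.N1=(suspect,v1) N0.N2=(alive,v0)
Op 4: gossip N0<->N1 -> N0.N0=(alive,v0) N0.N1=(suspect,v1) N0.N2=(alive,v0) | N1.N0=(alive,v0) N1.N1=(suspect,v1) N1.N2=(alive,v0)
Op 5: N1 marks N0=dead -> (dead,v1)
Op 6: gossip N0<->N1 -> N0.N0=(dead,v1) N0.N1=(suspect,v1) N0.N2=(alive,v0) | N1.N0=(dead,v1) N1.N1=(suspect,v1) N1.N2=(alive,v0)
Op 7: N0 marks N2=alive -> (alive,v1)
Op 8: gossip N2<->N1 -> N2.N0=(dead,v1) N2.N1=(suspect,v1) N2.N2=(alive,v0) | N1.N0=(dead,v1) N1.N1=(suspect,v1) N1.N2=(alive,v0)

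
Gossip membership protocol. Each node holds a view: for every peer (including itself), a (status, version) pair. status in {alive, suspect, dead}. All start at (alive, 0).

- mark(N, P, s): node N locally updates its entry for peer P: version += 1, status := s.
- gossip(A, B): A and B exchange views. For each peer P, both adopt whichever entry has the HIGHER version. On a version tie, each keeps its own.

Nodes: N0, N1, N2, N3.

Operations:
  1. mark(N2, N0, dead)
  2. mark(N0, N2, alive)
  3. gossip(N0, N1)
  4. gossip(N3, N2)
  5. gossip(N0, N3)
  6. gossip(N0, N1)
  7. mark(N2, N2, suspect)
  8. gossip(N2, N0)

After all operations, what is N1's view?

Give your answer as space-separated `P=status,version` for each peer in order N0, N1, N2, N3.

Answer: N0=dead,1 N1=alive,0 N2=alive,1 N3=alive,0

Derivation:
Op 1: N2 marks N0=dead -> (dead,v1)
Op 2: N0 marks N2=alive -> (alive,v1)
Op 3: gossip N0<->N1 -> N0.N0=(alive,v0) N0.N1=(alive,v0) N0.N2=(alive,v1) N0.N3=(alive,v0) | N1.N0=(alive,v0) N1.N1=(alive,v0) N1.N2=(alive,v1) N1.N3=(alive,v0)
Op 4: gossip N3<->N2 -> N3.N0=(dead,v1) N3.N1=(alive,v0) N3.N2=(alive,v0) N3.N3=(alive,v0) | N2.N0=(dead,v1) N2.N1=(alive,v0) N2.N2=(alive,v0) N2.N3=(alive,v0)
Op 5: gossip N0<->N3 -> N0.N0=(dead,v1) N0.N1=(alive,v0) N0.N2=(alive,v1) N0.N3=(alive,v0) | N3.N0=(dead,v1) N3.N1=(alive,v0) N3.N2=(alive,v1) N3.N3=(alive,v0)
Op 6: gossip N0<->N1 -> N0.N0=(dead,v1) N0.N1=(alive,v0) N0.N2=(alive,v1) N0.N3=(alive,v0) | N1.N0=(dead,v1) N1.N1=(alive,v0) N1.N2=(alive,v1) N1.N3=(alive,v0)
Op 7: N2 marks N2=suspect -> (suspect,v1)
Op 8: gossip N2<->N0 -> N2.N0=(dead,v1) N2.N1=(alive,v0) N2.N2=(suspect,v1) N2.N3=(alive,v0) | N0.N0=(dead,v1) N0.N1=(alive,v0) N0.N2=(alive,v1) N0.N3=(alive,v0)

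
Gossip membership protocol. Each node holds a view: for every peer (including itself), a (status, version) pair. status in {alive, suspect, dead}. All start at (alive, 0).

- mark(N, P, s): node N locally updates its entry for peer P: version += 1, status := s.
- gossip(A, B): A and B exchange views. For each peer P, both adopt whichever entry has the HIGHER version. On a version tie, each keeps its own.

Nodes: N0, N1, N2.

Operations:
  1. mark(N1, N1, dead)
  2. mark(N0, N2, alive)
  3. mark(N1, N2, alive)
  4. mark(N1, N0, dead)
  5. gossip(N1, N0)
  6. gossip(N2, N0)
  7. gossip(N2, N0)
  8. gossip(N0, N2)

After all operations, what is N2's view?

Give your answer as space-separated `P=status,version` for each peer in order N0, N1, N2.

Op 1: N1 marks N1=dead -> (dead,v1)
Op 2: N0 marks N2=alive -> (alive,v1)
Op 3: N1 marks N2=alive -> (alive,v1)
Op 4: N1 marks N0=dead -> (dead,v1)
Op 5: gossip N1<->N0 -> N1.N0=(dead,v1) N1.N1=(dead,v1) N1.N2=(alive,v1) | N0.N0=(dead,v1) N0.N1=(dead,v1) N0.N2=(alive,v1)
Op 6: gossip N2<->N0 -> N2.N0=(dead,v1) N2.N1=(dead,v1) N2.N2=(alive,v1) | N0.N0=(dead,v1) N0.N1=(dead,v1) N0.N2=(alive,v1)
Op 7: gossip N2<->N0 -> N2.N0=(dead,v1) N2.N1=(dead,v1) N2.N2=(alive,v1) | N0.N0=(dead,v1) N0.N1=(dead,v1) N0.N2=(alive,v1)
Op 8: gossip N0<->N2 -> N0.N0=(dead,v1) N0.N1=(dead,v1) N0.N2=(alive,v1) | N2.N0=(dead,v1) N2.N1=(dead,v1) N2.N2=(alive,v1)

Answer: N0=dead,1 N1=dead,1 N2=alive,1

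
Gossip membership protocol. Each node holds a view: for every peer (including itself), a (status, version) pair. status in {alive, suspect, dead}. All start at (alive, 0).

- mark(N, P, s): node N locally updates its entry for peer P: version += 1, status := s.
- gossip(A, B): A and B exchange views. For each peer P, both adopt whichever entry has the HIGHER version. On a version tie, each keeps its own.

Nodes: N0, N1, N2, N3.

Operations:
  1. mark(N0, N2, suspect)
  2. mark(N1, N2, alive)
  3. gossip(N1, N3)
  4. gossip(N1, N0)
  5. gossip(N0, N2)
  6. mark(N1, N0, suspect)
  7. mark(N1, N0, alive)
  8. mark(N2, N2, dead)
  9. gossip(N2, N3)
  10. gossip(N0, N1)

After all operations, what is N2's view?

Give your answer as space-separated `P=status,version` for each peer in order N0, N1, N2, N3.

Op 1: N0 marks N2=suspect -> (suspect,v1)
Op 2: N1 marks N2=alive -> (alive,v1)
Op 3: gossip N1<->N3 -> N1.N0=(alive,v0) N1.N1=(alive,v0) N1.N2=(alive,v1) N1.N3=(alive,v0) | N3.N0=(alive,v0) N3.N1=(alive,v0) N3.N2=(alive,v1) N3.N3=(alive,v0)
Op 4: gossip N1<->N0 -> N1.N0=(alive,v0) N1.N1=(alive,v0) N1.N2=(alive,v1) N1.N3=(alive,v0) | N0.N0=(alive,v0) N0.N1=(alive,v0) N0.N2=(suspect,v1) N0.N3=(alive,v0)
Op 5: gossip N0<->N2 -> N0.N0=(alive,v0) N0.N1=(alive,v0) N0.N2=(suspect,v1) N0.N3=(alive,v0) | N2.N0=(alive,v0) N2.N1=(alive,v0) N2.N2=(suspect,v1) N2.N3=(alive,v0)
Op 6: N1 marks N0=suspect -> (suspect,v1)
Op 7: N1 marks N0=alive -> (alive,v2)
Op 8: N2 marks N2=dead -> (dead,v2)
Op 9: gossip N2<->N3 -> N2.N0=(alive,v0) N2.N1=(alive,v0) N2.N2=(dead,v2) N2.N3=(alive,v0) | N3.N0=(alive,v0) N3.N1=(alive,v0) N3.N2=(dead,v2) N3.N3=(alive,v0)
Op 10: gossip N0<->N1 -> N0.N0=(alive,v2) N0.N1=(alive,v0) N0.N2=(suspect,v1) N0.N3=(alive,v0) | N1.N0=(alive,v2) N1.N1=(alive,v0) N1.N2=(alive,v1) N1.N3=(alive,v0)

Answer: N0=alive,0 N1=alive,0 N2=dead,2 N3=alive,0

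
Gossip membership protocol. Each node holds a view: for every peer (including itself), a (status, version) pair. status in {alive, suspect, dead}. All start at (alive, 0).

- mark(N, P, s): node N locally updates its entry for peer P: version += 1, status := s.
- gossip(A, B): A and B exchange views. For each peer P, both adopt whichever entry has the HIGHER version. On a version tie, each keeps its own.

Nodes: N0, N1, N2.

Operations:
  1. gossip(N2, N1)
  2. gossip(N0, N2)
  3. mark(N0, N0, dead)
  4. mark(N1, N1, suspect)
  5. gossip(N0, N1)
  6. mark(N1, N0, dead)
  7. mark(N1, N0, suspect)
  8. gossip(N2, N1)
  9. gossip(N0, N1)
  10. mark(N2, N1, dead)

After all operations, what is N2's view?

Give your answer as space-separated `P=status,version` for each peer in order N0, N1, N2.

Op 1: gossip N2<->N1 -> N2.N0=(alive,v0) N2.N1=(alive,v0) N2.N2=(alive,v0) | N1.N0=(alive,v0) N1.N1=(alive,v0) N1.N2=(alive,v0)
Op 2: gossip N0<->N2 -> N0.N0=(alive,v0) N0.N1=(alive,v0) N0.N2=(alive,v0) | N2.N0=(alive,v0) N2.N1=(alive,v0) N2.N2=(alive,v0)
Op 3: N0 marks N0=dead -> (dead,v1)
Op 4: N1 marks N1=suspect -> (suspect,v1)
Op 5: gossip N0<->N1 -> N0.N0=(dead,v1) N0.N1=(suspect,v1) N0.N2=(alive,v0) | N1.N0=(dead,v1) N1.N1=(suspect,v1) N1.N2=(alive,v0)
Op 6: N1 marks N0=dead -> (dead,v2)
Op 7: N1 marks N0=suspect -> (suspect,v3)
Op 8: gossip N2<->N1 -> N2.N0=(suspect,v3) N2.N1=(suspect,v1) N2.N2=(alive,v0) | N1.N0=(suspect,v3) N1.N1=(suspect,v1) N1.N2=(alive,v0)
Op 9: gossip N0<->N1 -> N0.N0=(suspect,v3) N0.N1=(suspect,v1) N0.N2=(alive,v0) | N1.N0=(suspect,v3) N1.N1=(suspect,v1) N1.N2=(alive,v0)
Op 10: N2 marks N1=dead -> (dead,v2)

Answer: N0=suspect,3 N1=dead,2 N2=alive,0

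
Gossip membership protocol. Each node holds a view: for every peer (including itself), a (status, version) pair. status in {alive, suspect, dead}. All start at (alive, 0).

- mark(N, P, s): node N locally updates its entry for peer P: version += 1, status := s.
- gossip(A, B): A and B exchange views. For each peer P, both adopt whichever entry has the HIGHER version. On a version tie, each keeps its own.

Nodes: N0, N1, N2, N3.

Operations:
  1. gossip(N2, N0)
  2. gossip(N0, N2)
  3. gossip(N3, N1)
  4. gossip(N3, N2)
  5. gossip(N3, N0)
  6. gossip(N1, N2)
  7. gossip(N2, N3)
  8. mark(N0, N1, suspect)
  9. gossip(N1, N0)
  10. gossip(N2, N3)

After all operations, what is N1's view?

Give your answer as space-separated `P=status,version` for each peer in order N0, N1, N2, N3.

Answer: N0=alive,0 N1=suspect,1 N2=alive,0 N3=alive,0

Derivation:
Op 1: gossip N2<->N0 -> N2.N0=(alive,v0) N2.N1=(alive,v0) N2.N2=(alive,v0) N2.N3=(alive,v0) | N0.N0=(alive,v0) N0.N1=(alive,v0) N0.N2=(alive,v0) N0.N3=(alive,v0)
Op 2: gossip N0<->N2 -> N0.N0=(alive,v0) N0.N1=(alive,v0) N0.N2=(alive,v0) N0.N3=(alive,v0) | N2.N0=(alive,v0) N2.N1=(alive,v0) N2.N2=(alive,v0) N2.N3=(alive,v0)
Op 3: gossip N3<->N1 -> N3.N0=(alive,v0) N3.N1=(alive,v0) N3.N2=(alive,v0) N3.N3=(alive,v0) | N1.N0=(alive,v0) N1.N1=(alive,v0) N1.N2=(alive,v0) N1.N3=(alive,v0)
Op 4: gossip N3<->N2 -> N3.N0=(alive,v0) N3.N1=(alive,v0) N3.N2=(alive,v0) N3.N3=(alive,v0) | N2.N0=(alive,v0) N2.N1=(alive,v0) N2.N2=(alive,v0) N2.N3=(alive,v0)
Op 5: gossip N3<->N0 -> N3.N0=(alive,v0) N3.N1=(alive,v0) N3.N2=(alive,v0) N3.N3=(alive,v0) | N0.N0=(alive,v0) N0.N1=(alive,v0) N0.N2=(alive,v0) N0.N3=(alive,v0)
Op 6: gossip N1<->N2 -> N1.N0=(alive,v0) N1.N1=(alive,v0) N1.N2=(alive,v0) N1.N3=(alive,v0) | N2.N0=(alive,v0) N2.N1=(alive,v0) N2.N2=(alive,v0) N2.N3=(alive,v0)
Op 7: gossip N2<->N3 -> N2.N0=(alive,v0) N2.N1=(alive,v0) N2.N2=(alive,v0) N2.N3=(alive,v0) | N3.N0=(alive,v0) N3.N1=(alive,v0) N3.N2=(alive,v0) N3.N3=(alive,v0)
Op 8: N0 marks N1=suspect -> (suspect,v1)
Op 9: gossip N1<->N0 -> N1.N0=(alive,v0) N1.N1=(suspect,v1) N1.N2=(alive,v0) N1.N3=(alive,v0) | N0.N0=(alive,v0) N0.N1=(suspect,v1) N0.N2=(alive,v0) N0.N3=(alive,v0)
Op 10: gossip N2<->N3 -> N2.N0=(alive,v0) N2.N1=(alive,v0) N2.N2=(alive,v0) N2.N3=(alive,v0) | N3.N0=(alive,v0) N3.N1=(alive,v0) N3.N2=(alive,v0) N3.N3=(alive,v0)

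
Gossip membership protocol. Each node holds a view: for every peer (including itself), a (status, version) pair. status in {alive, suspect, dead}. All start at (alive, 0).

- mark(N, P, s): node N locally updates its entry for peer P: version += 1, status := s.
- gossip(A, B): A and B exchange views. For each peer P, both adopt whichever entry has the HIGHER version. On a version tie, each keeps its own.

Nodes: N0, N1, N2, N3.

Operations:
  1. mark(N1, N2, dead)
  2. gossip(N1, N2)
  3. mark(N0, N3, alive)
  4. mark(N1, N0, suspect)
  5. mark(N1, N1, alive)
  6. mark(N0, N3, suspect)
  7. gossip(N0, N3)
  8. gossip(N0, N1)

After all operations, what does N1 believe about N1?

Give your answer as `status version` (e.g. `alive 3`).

Op 1: N1 marks N2=dead -> (dead,v1)
Op 2: gossip N1<->N2 -> N1.N0=(alive,v0) N1.N1=(alive,v0) N1.N2=(dead,v1) N1.N3=(alive,v0) | N2.N0=(alive,v0) N2.N1=(alive,v0) N2.N2=(dead,v1) N2.N3=(alive,v0)
Op 3: N0 marks N3=alive -> (alive,v1)
Op 4: N1 marks N0=suspect -> (suspect,v1)
Op 5: N1 marks N1=alive -> (alive,v1)
Op 6: N0 marks N3=suspect -> (suspect,v2)
Op 7: gossip N0<->N3 -> N0.N0=(alive,v0) N0.N1=(alive,v0) N0.N2=(alive,v0) N0.N3=(suspect,v2) | N3.N0=(alive,v0) N3.N1=(alive,v0) N3.N2=(alive,v0) N3.N3=(suspect,v2)
Op 8: gossip N0<->N1 -> N0.N0=(suspect,v1) N0.N1=(alive,v1) N0.N2=(dead,v1) N0.N3=(suspect,v2) | N1.N0=(suspect,v1) N1.N1=(alive,v1) N1.N2=(dead,v1) N1.N3=(suspect,v2)

Answer: alive 1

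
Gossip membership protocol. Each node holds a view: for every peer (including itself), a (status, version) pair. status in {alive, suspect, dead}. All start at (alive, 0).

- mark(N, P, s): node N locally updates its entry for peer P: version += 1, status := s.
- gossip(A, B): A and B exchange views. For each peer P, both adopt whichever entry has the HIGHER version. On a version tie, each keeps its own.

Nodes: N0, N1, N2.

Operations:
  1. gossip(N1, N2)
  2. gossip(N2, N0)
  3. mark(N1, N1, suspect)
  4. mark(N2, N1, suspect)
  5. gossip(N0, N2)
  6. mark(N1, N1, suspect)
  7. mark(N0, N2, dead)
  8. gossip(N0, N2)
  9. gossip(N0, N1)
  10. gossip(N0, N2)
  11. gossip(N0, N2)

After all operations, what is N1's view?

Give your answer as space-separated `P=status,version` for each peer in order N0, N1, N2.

Op 1: gossip N1<->N2 -> N1.N0=(alive,v0) N1.N1=(alive,v0) N1.N2=(alive,v0) | N2.N0=(alive,v0) N2.N1=(alive,v0) N2.N2=(alive,v0)
Op 2: gossip N2<->N0 -> N2.N0=(alive,v0) N2.N1=(alive,v0) N2.N2=(alive,v0) | N0.N0=(alive,v0) N0.N1=(alive,v0) N0.N2=(alive,v0)
Op 3: N1 marks N1=suspect -> (suspect,v1)
Op 4: N2 marks N1=suspect -> (suspect,v1)
Op 5: gossip N0<->N2 -> N0.N0=(alive,v0) N0.N1=(suspect,v1) N0.N2=(alive,v0) | N2.N0=(alive,v0) N2.N1=(suspect,v1) N2.N2=(alive,v0)
Op 6: N1 marks N1=suspect -> (suspect,v2)
Op 7: N0 marks N2=dead -> (dead,v1)
Op 8: gossip N0<->N2 -> N0.N0=(alive,v0) N0.N1=(suspect,v1) N0.N2=(dead,v1) | N2.N0=(alive,v0) N2.N1=(suspect,v1) N2.N2=(dead,v1)
Op 9: gossip N0<->N1 -> N0.N0=(alive,v0) N0.N1=(suspect,v2) N0.N2=(dead,v1) | N1.N0=(alive,v0) N1.N1=(suspect,v2) N1.N2=(dead,v1)
Op 10: gossip N0<->N2 -> N0.N0=(alive,v0) N0.N1=(suspect,v2) N0.N2=(dead,v1) | N2.N0=(alive,v0) N2.N1=(suspect,v2) N2.N2=(dead,v1)
Op 11: gossip N0<->N2 -> N0.N0=(alive,v0) N0.N1=(suspect,v2) N0.N2=(dead,v1) | N2.N0=(alive,v0) N2.N1=(suspect,v2) N2.N2=(dead,v1)

Answer: N0=alive,0 N1=suspect,2 N2=dead,1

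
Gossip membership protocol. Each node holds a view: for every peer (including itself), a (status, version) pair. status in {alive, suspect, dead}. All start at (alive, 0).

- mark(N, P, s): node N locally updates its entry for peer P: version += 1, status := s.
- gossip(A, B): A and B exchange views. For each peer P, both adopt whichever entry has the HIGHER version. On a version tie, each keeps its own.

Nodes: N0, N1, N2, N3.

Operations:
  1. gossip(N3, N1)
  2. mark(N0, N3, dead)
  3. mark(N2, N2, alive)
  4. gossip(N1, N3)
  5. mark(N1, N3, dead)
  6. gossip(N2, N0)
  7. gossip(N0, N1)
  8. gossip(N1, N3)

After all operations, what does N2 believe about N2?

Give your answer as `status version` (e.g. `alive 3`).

Answer: alive 1

Derivation:
Op 1: gossip N3<->N1 -> N3.N0=(alive,v0) N3.N1=(alive,v0) N3.N2=(alive,v0) N3.N3=(alive,v0) | N1.N0=(alive,v0) N1.N1=(alive,v0) N1.N2=(alive,v0) N1.N3=(alive,v0)
Op 2: N0 marks N3=dead -> (dead,v1)
Op 3: N2 marks N2=alive -> (alive,v1)
Op 4: gossip N1<->N3 -> N1.N0=(alive,v0) N1.N1=(alive,v0) N1.N2=(alive,v0) N1.N3=(alive,v0) | N3.N0=(alive,v0) N3.N1=(alive,v0) N3.N2=(alive,v0) N3.N3=(alive,v0)
Op 5: N1 marks N3=dead -> (dead,v1)
Op 6: gossip N2<->N0 -> N2.N0=(alive,v0) N2.N1=(alive,v0) N2.N2=(alive,v1) N2.N3=(dead,v1) | N0.N0=(alive,v0) N0.N1=(alive,v0) N0.N2=(alive,v1) N0.N3=(dead,v1)
Op 7: gossip N0<->N1 -> N0.N0=(alive,v0) N0.N1=(alive,v0) N0.N2=(alive,v1) N0.N3=(dead,v1) | N1.N0=(alive,v0) N1.N1=(alive,v0) N1.N2=(alive,v1) N1.N3=(dead,v1)
Op 8: gossip N1<->N3 -> N1.N0=(alive,v0) N1.N1=(alive,v0) N1.N2=(alive,v1) N1.N3=(dead,v1) | N3.N0=(alive,v0) N3.N1=(alive,v0) N3.N2=(alive,v1) N3.N3=(dead,v1)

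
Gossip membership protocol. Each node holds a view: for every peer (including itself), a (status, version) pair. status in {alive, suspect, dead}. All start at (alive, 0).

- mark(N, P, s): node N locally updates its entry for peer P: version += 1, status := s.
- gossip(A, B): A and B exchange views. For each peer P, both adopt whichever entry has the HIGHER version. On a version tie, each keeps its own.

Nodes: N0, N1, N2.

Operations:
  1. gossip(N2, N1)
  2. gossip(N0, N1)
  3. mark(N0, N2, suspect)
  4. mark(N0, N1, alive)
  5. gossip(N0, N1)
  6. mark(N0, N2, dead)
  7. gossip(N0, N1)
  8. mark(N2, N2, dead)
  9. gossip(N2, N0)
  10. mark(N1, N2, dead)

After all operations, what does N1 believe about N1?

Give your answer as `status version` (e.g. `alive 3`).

Answer: alive 1

Derivation:
Op 1: gossip N2<->N1 -> N2.N0=(alive,v0) N2.N1=(alive,v0) N2.N2=(alive,v0) | N1.N0=(alive,v0) N1.N1=(alive,v0) N1.N2=(alive,v0)
Op 2: gossip N0<->N1 -> N0.N0=(alive,v0) N0.N1=(alive,v0) N0.N2=(alive,v0) | N1.N0=(alive,v0) N1.N1=(alive,v0) N1.N2=(alive,v0)
Op 3: N0 marks N2=suspect -> (suspect,v1)
Op 4: N0 marks N1=alive -> (alive,v1)
Op 5: gossip N0<->N1 -> N0.N0=(alive,v0) N0.N1=(alive,v1) N0.N2=(suspect,v1) | N1.N0=(alive,v0) N1.N1=(alive,v1) N1.N2=(suspect,v1)
Op 6: N0 marks N2=dead -> (dead,v2)
Op 7: gossip N0<->N1 -> N0.N0=(alive,v0) N0.N1=(alive,v1) N0.N2=(dead,v2) | N1.N0=(alive,v0) N1.N1=(alive,v1) N1.N2=(dead,v2)
Op 8: N2 marks N2=dead -> (dead,v1)
Op 9: gossip N2<->N0 -> N2.N0=(alive,v0) N2.N1=(alive,v1) N2.N2=(dead,v2) | N0.N0=(alive,v0) N0.N1=(alive,v1) N0.N2=(dead,v2)
Op 10: N1 marks N2=dead -> (dead,v3)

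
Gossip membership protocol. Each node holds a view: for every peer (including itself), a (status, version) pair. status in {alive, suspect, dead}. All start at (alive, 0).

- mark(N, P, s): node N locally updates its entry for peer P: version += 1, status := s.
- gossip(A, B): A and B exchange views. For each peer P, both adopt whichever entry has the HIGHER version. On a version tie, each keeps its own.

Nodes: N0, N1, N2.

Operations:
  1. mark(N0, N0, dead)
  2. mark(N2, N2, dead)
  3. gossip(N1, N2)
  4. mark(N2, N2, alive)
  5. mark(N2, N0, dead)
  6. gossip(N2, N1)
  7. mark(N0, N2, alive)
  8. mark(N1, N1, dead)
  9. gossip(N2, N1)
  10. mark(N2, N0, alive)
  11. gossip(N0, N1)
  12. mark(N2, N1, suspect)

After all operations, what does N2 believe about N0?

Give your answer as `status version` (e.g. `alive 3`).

Op 1: N0 marks N0=dead -> (dead,v1)
Op 2: N2 marks N2=dead -> (dead,v1)
Op 3: gossip N1<->N2 -> N1.N0=(alive,v0) N1.N1=(alive,v0) N1.N2=(dead,v1) | N2.N0=(alive,v0) N2.N1=(alive,v0) N2.N2=(dead,v1)
Op 4: N2 marks N2=alive -> (alive,v2)
Op 5: N2 marks N0=dead -> (dead,v1)
Op 6: gossip N2<->N1 -> N2.N0=(dead,v1) N2.N1=(alive,v0) N2.N2=(alive,v2) | N1.N0=(dead,v1) N1.N1=(alive,v0) N1.N2=(alive,v2)
Op 7: N0 marks N2=alive -> (alive,v1)
Op 8: N1 marks N1=dead -> (dead,v1)
Op 9: gossip N2<->N1 -> N2.N0=(dead,v1) N2.N1=(dead,v1) N2.N2=(alive,v2) | N1.N0=(dead,v1) N1.N1=(dead,v1) N1.N2=(alive,v2)
Op 10: N2 marks N0=alive -> (alive,v2)
Op 11: gossip N0<->N1 -> N0.N0=(dead,v1) N0.N1=(dead,v1) N0.N2=(alive,v2) | N1.N0=(dead,v1) N1.N1=(dead,v1) N1.N2=(alive,v2)
Op 12: N2 marks N1=suspect -> (suspect,v2)

Answer: alive 2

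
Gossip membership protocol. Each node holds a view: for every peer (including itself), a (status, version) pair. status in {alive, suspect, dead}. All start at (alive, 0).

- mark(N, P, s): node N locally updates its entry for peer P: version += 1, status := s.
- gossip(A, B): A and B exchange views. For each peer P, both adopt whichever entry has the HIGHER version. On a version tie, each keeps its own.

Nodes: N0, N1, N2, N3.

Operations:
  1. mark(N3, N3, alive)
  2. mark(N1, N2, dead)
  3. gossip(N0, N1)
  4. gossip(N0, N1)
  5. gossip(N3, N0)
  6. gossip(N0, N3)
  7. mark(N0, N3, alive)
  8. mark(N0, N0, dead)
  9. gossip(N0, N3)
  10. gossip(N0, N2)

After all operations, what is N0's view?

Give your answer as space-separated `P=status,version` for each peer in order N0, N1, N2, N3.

Answer: N0=dead,1 N1=alive,0 N2=dead,1 N3=alive,2

Derivation:
Op 1: N3 marks N3=alive -> (alive,v1)
Op 2: N1 marks N2=dead -> (dead,v1)
Op 3: gossip N0<->N1 -> N0.N0=(alive,v0) N0.N1=(alive,v0) N0.N2=(dead,v1) N0.N3=(alive,v0) | N1.N0=(alive,v0) N1.N1=(alive,v0) N1.N2=(dead,v1) N1.N3=(alive,v0)
Op 4: gossip N0<->N1 -> N0.N0=(alive,v0) N0.N1=(alive,v0) N0.N2=(dead,v1) N0.N3=(alive,v0) | N1.N0=(alive,v0) N1.N1=(alive,v0) N1.N2=(dead,v1) N1.N3=(alive,v0)
Op 5: gossip N3<->N0 -> N3.N0=(alive,v0) N3.N1=(alive,v0) N3.N2=(dead,v1) N3.N3=(alive,v1) | N0.N0=(alive,v0) N0.N1=(alive,v0) N0.N2=(dead,v1) N0.N3=(alive,v1)
Op 6: gossip N0<->N3 -> N0.N0=(alive,v0) N0.N1=(alive,v0) N0.N2=(dead,v1) N0.N3=(alive,v1) | N3.N0=(alive,v0) N3.N1=(alive,v0) N3.N2=(dead,v1) N3.N3=(alive,v1)
Op 7: N0 marks N3=alive -> (alive,v2)
Op 8: N0 marks N0=dead -> (dead,v1)
Op 9: gossip N0<->N3 -> N0.N0=(dead,v1) N0.N1=(alive,v0) N0.N2=(dead,v1) N0.N3=(alive,v2) | N3.N0=(dead,v1) N3.N1=(alive,v0) N3.N2=(dead,v1) N3.N3=(alive,v2)
Op 10: gossip N0<->N2 -> N0.N0=(dead,v1) N0.N1=(alive,v0) N0.N2=(dead,v1) N0.N3=(alive,v2) | N2.N0=(dead,v1) N2.N1=(alive,v0) N2.N2=(dead,v1) N2.N3=(alive,v2)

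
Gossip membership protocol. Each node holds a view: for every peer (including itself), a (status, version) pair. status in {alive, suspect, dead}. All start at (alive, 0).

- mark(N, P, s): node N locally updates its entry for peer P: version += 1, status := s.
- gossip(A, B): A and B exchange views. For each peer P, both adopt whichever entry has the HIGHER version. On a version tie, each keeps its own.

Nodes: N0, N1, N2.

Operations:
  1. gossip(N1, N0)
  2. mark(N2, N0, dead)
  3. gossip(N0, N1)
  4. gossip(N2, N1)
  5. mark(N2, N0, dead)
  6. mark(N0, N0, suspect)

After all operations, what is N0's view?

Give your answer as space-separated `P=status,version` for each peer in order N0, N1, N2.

Answer: N0=suspect,1 N1=alive,0 N2=alive,0

Derivation:
Op 1: gossip N1<->N0 -> N1.N0=(alive,v0) N1.N1=(alive,v0) N1.N2=(alive,v0) | N0.N0=(alive,v0) N0.N1=(alive,v0) N0.N2=(alive,v0)
Op 2: N2 marks N0=dead -> (dead,v1)
Op 3: gossip N0<->N1 -> N0.N0=(alive,v0) N0.N1=(alive,v0) N0.N2=(alive,v0) | N1.N0=(alive,v0) N1.N1=(alive,v0) N1.N2=(alive,v0)
Op 4: gossip N2<->N1 -> N2.N0=(dead,v1) N2.N1=(alive,v0) N2.N2=(alive,v0) | N1.N0=(dead,v1) N1.N1=(alive,v0) N1.N2=(alive,v0)
Op 5: N2 marks N0=dead -> (dead,v2)
Op 6: N0 marks N0=suspect -> (suspect,v1)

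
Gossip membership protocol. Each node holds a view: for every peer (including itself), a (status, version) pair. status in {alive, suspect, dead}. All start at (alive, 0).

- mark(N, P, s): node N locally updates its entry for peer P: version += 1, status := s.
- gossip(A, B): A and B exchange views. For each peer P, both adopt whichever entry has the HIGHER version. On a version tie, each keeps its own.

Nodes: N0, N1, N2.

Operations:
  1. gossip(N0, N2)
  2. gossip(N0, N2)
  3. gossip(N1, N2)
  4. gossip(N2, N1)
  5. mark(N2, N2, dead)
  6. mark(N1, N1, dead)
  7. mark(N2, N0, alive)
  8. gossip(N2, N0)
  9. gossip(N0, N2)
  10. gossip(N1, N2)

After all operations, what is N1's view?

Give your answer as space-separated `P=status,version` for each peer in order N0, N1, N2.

Op 1: gossip N0<->N2 -> N0.N0=(alive,v0) N0.N1=(alive,v0) N0.N2=(alive,v0) | N2.N0=(alive,v0) N2.N1=(alive,v0) N2.N2=(alive,v0)
Op 2: gossip N0<->N2 -> N0.N0=(alive,v0) N0.N1=(alive,v0) N0.N2=(alive,v0) | N2.N0=(alive,v0) N2.N1=(alive,v0) N2.N2=(alive,v0)
Op 3: gossip N1<->N2 -> N1.N0=(alive,v0) N1.N1=(alive,v0) N1.N2=(alive,v0) | N2.N0=(alive,v0) N2.N1=(alive,v0) N2.N2=(alive,v0)
Op 4: gossip N2<->N1 -> N2.N0=(alive,v0) N2.N1=(alive,v0) N2.N2=(alive,v0) | N1.N0=(alive,v0) N1.N1=(alive,v0) N1.N2=(alive,v0)
Op 5: N2 marks N2=dead -> (dead,v1)
Op 6: N1 marks N1=dead -> (dead,v1)
Op 7: N2 marks N0=alive -> (alive,v1)
Op 8: gossip N2<->N0 -> N2.N0=(alive,v1) N2.N1=(alive,v0) N2.N2=(dead,v1) | N0.N0=(alive,v1) N0.N1=(alive,v0) N0.N2=(dead,v1)
Op 9: gossip N0<->N2 -> N0.N0=(alive,v1) N0.N1=(alive,v0) N0.N2=(dead,v1) | N2.N0=(alive,v1) N2.N1=(alive,v0) N2.N2=(dead,v1)
Op 10: gossip N1<->N2 -> N1.N0=(alive,v1) N1.N1=(dead,v1) N1.N2=(dead,v1) | N2.N0=(alive,v1) N2.N1=(dead,v1) N2.N2=(dead,v1)

Answer: N0=alive,1 N1=dead,1 N2=dead,1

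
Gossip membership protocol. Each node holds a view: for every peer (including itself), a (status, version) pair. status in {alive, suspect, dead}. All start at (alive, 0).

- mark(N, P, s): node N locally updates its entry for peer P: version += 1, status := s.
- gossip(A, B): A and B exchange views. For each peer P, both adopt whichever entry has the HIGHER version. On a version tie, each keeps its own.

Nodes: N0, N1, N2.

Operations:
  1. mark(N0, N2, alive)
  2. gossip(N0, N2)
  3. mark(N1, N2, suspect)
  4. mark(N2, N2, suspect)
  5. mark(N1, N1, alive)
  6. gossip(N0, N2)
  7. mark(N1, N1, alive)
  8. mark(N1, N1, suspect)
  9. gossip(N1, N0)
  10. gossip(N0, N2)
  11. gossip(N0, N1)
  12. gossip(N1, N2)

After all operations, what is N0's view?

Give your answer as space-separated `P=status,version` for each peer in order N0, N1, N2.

Op 1: N0 marks N2=alive -> (alive,v1)
Op 2: gossip N0<->N2 -> N0.N0=(alive,v0) N0.N1=(alive,v0) N0.N2=(alive,v1) | N2.N0=(alive,v0) N2.N1=(alive,v0) N2.N2=(alive,v1)
Op 3: N1 marks N2=suspect -> (suspect,v1)
Op 4: N2 marks N2=suspect -> (suspect,v2)
Op 5: N1 marks N1=alive -> (alive,v1)
Op 6: gossip N0<->N2 -> N0.N0=(alive,v0) N0.N1=(alive,v0) N0.N2=(suspect,v2) | N2.N0=(alive,v0) N2.N1=(alive,v0) N2.N2=(suspect,v2)
Op 7: N1 marks N1=alive -> (alive,v2)
Op 8: N1 marks N1=suspect -> (suspect,v3)
Op 9: gossip N1<->N0 -> N1.N0=(alive,v0) N1.N1=(suspect,v3) N1.N2=(suspect,v2) | N0.N0=(alive,v0) N0.N1=(suspect,v3) N0.N2=(suspect,v2)
Op 10: gossip N0<->N2 -> N0.N0=(alive,v0) N0.N1=(suspect,v3) N0.N2=(suspect,v2) | N2.N0=(alive,v0) N2.N1=(suspect,v3) N2.N2=(suspect,v2)
Op 11: gossip N0<->N1 -> N0.N0=(alive,v0) N0.N1=(suspect,v3) N0.N2=(suspect,v2) | N1.N0=(alive,v0) N1.N1=(suspect,v3) N1.N2=(suspect,v2)
Op 12: gossip N1<->N2 -> N1.N0=(alive,v0) N1.N1=(suspect,v3) N1.N2=(suspect,v2) | N2.N0=(alive,v0) N2.N1=(suspect,v3) N2.N2=(suspect,v2)

Answer: N0=alive,0 N1=suspect,3 N2=suspect,2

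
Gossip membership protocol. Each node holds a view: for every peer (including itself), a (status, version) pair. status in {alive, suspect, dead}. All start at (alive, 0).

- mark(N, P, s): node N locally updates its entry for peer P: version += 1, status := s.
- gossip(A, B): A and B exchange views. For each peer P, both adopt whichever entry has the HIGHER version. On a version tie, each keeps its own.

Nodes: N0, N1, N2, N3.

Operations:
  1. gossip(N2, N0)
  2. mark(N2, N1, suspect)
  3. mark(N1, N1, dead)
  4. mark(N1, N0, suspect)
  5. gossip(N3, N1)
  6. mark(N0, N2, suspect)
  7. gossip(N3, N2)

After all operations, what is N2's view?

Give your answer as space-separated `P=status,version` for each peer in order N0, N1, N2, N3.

Op 1: gossip N2<->N0 -> N2.N0=(alive,v0) N2.N1=(alive,v0) N2.N2=(alive,v0) N2.N3=(alive,v0) | N0.N0=(alive,v0) N0.N1=(alive,v0) N0.N2=(alive,v0) N0.N3=(alive,v0)
Op 2: N2 marks N1=suspect -> (suspect,v1)
Op 3: N1 marks N1=dead -> (dead,v1)
Op 4: N1 marks N0=suspect -> (suspect,v1)
Op 5: gossip N3<->N1 -> N3.N0=(suspect,v1) N3.N1=(dead,v1) N3.N2=(alive,v0) N3.N3=(alive,v0) | N1.N0=(suspect,v1) N1.N1=(dead,v1) N1.N2=(alive,v0) N1.N3=(alive,v0)
Op 6: N0 marks N2=suspect -> (suspect,v1)
Op 7: gossip N3<->N2 -> N3.N0=(suspect,v1) N3.N1=(dead,v1) N3.N2=(alive,v0) N3.N3=(alive,v0) | N2.N0=(suspect,v1) N2.N1=(suspect,v1) N2.N2=(alive,v0) N2.N3=(alive,v0)

Answer: N0=suspect,1 N1=suspect,1 N2=alive,0 N3=alive,0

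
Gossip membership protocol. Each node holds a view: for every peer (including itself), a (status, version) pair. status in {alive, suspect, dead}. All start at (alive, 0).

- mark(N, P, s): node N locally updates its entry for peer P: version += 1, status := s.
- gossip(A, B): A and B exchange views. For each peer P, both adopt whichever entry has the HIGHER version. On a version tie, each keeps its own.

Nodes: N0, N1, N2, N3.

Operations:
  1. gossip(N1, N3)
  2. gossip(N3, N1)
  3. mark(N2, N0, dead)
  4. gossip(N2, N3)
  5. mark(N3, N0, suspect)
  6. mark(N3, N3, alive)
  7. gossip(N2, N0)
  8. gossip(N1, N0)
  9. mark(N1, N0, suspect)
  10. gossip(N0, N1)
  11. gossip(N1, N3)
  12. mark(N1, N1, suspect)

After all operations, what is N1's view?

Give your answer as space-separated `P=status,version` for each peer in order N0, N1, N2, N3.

Op 1: gossip N1<->N3 -> N1.N0=(alive,v0) N1.N1=(alive,v0) N1.N2=(alive,v0) N1.N3=(alive,v0) | N3.N0=(alive,v0) N3.N1=(alive,v0) N3.N2=(alive,v0) N3.N3=(alive,v0)
Op 2: gossip N3<->N1 -> N3.N0=(alive,v0) N3.N1=(alive,v0) N3.N2=(alive,v0) N3.N3=(alive,v0) | N1.N0=(alive,v0) N1.N1=(alive,v0) N1.N2=(alive,v0) N1.N3=(alive,v0)
Op 3: N2 marks N0=dead -> (dead,v1)
Op 4: gossip N2<->N3 -> N2.N0=(dead,v1) N2.N1=(alive,v0) N2.N2=(alive,v0) N2.N3=(alive,v0) | N3.N0=(dead,v1) N3.N1=(alive,v0) N3.N2=(alive,v0) N3.N3=(alive,v0)
Op 5: N3 marks N0=suspect -> (suspect,v2)
Op 6: N3 marks N3=alive -> (alive,v1)
Op 7: gossip N2<->N0 -> N2.N0=(dead,v1) N2.N1=(alive,v0) N2.N2=(alive,v0) N2.N3=(alive,v0) | N0.N0=(dead,v1) N0.N1=(alive,v0) N0.N2=(alive,v0) N0.N3=(alive,v0)
Op 8: gossip N1<->N0 -> N1.N0=(dead,v1) N1.N1=(alive,v0) N1.N2=(alive,v0) N1.N3=(alive,v0) | N0.N0=(dead,v1) N0.N1=(alive,v0) N0.N2=(alive,v0) N0.N3=(alive,v0)
Op 9: N1 marks N0=suspect -> (suspect,v2)
Op 10: gossip N0<->N1 -> N0.N0=(suspect,v2) N0.N1=(alive,v0) N0.N2=(alive,v0) N0.N3=(alive,v0) | N1.N0=(suspect,v2) N1.N1=(alive,v0) N1.N2=(alive,v0) N1.N3=(alive,v0)
Op 11: gossip N1<->N3 -> N1.N0=(suspect,v2) N1.N1=(alive,v0) N1.N2=(alive,v0) N1.N3=(alive,v1) | N3.N0=(suspect,v2) N3.N1=(alive,v0) N3.N2=(alive,v0) N3.N3=(alive,v1)
Op 12: N1 marks N1=suspect -> (suspect,v1)

Answer: N0=suspect,2 N1=suspect,1 N2=alive,0 N3=alive,1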